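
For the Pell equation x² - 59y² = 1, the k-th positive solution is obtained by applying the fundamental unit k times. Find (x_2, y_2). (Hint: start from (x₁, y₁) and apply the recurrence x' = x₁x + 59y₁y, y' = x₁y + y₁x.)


Step 1: Find the fundamental solution (x₁, y₁) of x² - 59y² = 1.
  Expand √59 as a continued fraction. a₀ = ⌊√59⌋ = 7; iterate m_{k+1} = d_k·a_k − m_k, d_{k+1} = (59 − m_{k+1}²)/d_k, a_{k+1} = ⌊(a₀ + m_{k+1})/d_{k+1}⌋ (starting m₀ = 0, d₀ = 1), with convergents p_k = a_k·p_{k-1} + p_{k-2}, q_k = a_k·q_{k-1} + q_{k-2} (p₋₁ = 1, q₋₁ = 0):
  k = 0: a₀ = 7; p₀/q₀ = 7/1; p₀² − 59·q₀² = 49 − 59 = -10.
  k = 1: m = 7, d = 10, a = ⌊(7 + 7)/10⌋ = 1; p/q = (1·7 + 1)/(1·1 + 0) = 8/1; p² − 59·q² = 64 − 59 = 5.
  k = 2: m = 3, d = 5, a = ⌊(7 + 3)/5⌋ = 2; p/q = (2·8 + 7)/(2·1 + 1) = 23/3; p² − 59·q² = 529 − 531 = -2.
  k = 3: m = 7, d = 2, a = ⌊(7 + 7)/2⌋ = 7; p/q = (7·23 + 8)/(7·3 + 1) = 169/22; p² − 59·q² = 28561 − 28556 = 5.
  k = 4: m = 7, d = 5, a = ⌊(7 + 7)/5⌋ = 2; p/q = (2·169 + 23)/(2·22 + 3) = 361/47; p² − 59·q² = 130321 − 130331 = -10.
  k = 5: m = 3, d = 10, a = ⌊(7 + 3)/10⌋ = 1; p/q = (1·361 + 169)/(1·47 + 22) = 530/69; p² − 59·q² = 280900 − 280899 = 1.
  The first convergent with p² − 59·q² = 1 gives the fundamental solution (x₁, y₁) = (530, 69).
Step 2: Apply the recurrence (x_{n+1}, y_{n+1}) = (x₁x_n + 59y₁y_n, x₁y_n + y₁x_n) repeatedly.
  From (x_1, y_1) = (530, 69): x_2 = 530·530 + 59·69·69 = 561799; y_2 = 530·69 + 69·530 = 73140.
Step 3: Verify x_2² - 59·y_2² = 315618116401 - 315618116400 = 1 (should be 1). ✓

(x_1, y_1) = (530, 69); (x_2, y_2) = (561799, 73140).


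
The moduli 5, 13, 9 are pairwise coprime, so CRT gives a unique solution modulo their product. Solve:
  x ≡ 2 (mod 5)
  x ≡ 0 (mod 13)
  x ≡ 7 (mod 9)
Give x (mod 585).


Moduli 5, 13, 9 are pairwise coprime; by CRT there is a unique solution modulo M = 5 · 13 · 9 = 585.
Solve pairwise, accumulating the modulus:
  Start with x ≡ 2 (mod 5).
  Combine with x ≡ 0 (mod 13): since gcd(5, 13) = 1, we get a unique residue mod 65.
    Write x = 2 + 5·t and substitute into x ≡ 0 (mod 13): 5·t ≡ 0 − 2 = -2 (mod 13).
    Reduce coefficients mod 13: 5·t ≡ 11 (mod 13).
    The inverse of 5 mod 13 is 8 (since 5·8 = 40 = 3·13 + 1), so t ≡ 8·11 = 88 ≡ 10 (mod 13).
    Then x = 2 + 5·10 = 52, valid modulo lcm(5, 13) = 65: x ≡ 52 (mod 65).
  Combine with x ≡ 7 (mod 9): since gcd(65, 9) = 1, we get a unique residue mod 585.
    Write x = 52 + 65·t and substitute into x ≡ 7 (mod 9): 65·t ≡ 7 − 52 = -45 (mod 9).
    Reduce coefficients mod 9: 2·t ≡ 0 (mod 9).
    The inverse of 2 mod 9 is 5 (since 2·5 = 10 = 1·9 + 1), so t ≡ 5·0 = 0 ≡ 0 (mod 9).
    Then x = 52 + 65·0 = 52, valid modulo lcm(65, 9) = 585: x ≡ 52 (mod 585).
Verify: 52 mod 5 = 2 ✓, 52 mod 13 = 0 ✓, 52 mod 9 = 7 ✓.

x ≡ 52 (mod 585).


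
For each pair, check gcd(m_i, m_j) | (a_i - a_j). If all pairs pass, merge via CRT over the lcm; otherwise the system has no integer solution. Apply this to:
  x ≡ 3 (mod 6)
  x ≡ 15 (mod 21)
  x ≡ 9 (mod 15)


Moduli 6, 21, 15 are not pairwise coprime, so CRT works modulo lcm(m_i) when all pairwise compatibility conditions hold.
Pairwise compatibility: gcd(m_i, m_j) must divide a_i - a_j for every pair.
Merge one congruence at a time:
  Start: x ≡ 3 (mod 6).
  Combine with x ≡ 15 (mod 21): gcd(6, 21) = 3; 15 - 3 = 12, which IS divisible by 3, so compatible.
    Write x = 3 + 6·t and substitute into x ≡ 15 (mod 21): 6·t ≡ 15 − 3 = 12 (mod 21).
    Divide the congruence (and modulus) by g = 3: 2·t ≡ 4 (mod 7).
    The inverse of 2 mod 7 is 4 (since 2·4 = 8 = 1·7 + 1), so t ≡ 4·4 = 16 ≡ 2 (mod 7).
    Then x = 3 + 6·2 = 15, valid modulo lcm(6, 21) = 42: x ≡ 15 (mod 42).
  Combine with x ≡ 9 (mod 15): gcd(42, 15) = 3; 9 - 15 = -6, which IS divisible by 3, so compatible.
    Write x = 15 + 42·t and substitute into x ≡ 9 (mod 15): 42·t ≡ 9 − 15 = -6 (mod 15).
    Divide the congruence (and modulus) by g = 3: 14·t ≡ -2 (mod 5).
    Reduce coefficients mod 5: 4·t ≡ 3 (mod 5).
    The inverse of 4 mod 5 is 4 (since 4·4 = 16 = 3·5 + 1), so t ≡ 4·3 = 12 ≡ 2 (mod 5).
    Then x = 15 + 42·2 = 99, valid modulo lcm(42, 15) = 210: x ≡ 99 (mod 210).
Verify: 99 mod 6 = 3, 99 mod 21 = 15, 99 mod 15 = 9.

x ≡ 99 (mod 210).


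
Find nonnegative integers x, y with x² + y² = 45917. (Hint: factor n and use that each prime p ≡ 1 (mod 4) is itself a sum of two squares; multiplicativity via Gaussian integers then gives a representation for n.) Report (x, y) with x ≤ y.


Step 1: Factor n = 45917 = 17 · 37 · 73.
Step 2: Check the mod-4 condition on each prime factor: 17 ≡ 1 (mod 4), exponent 1; 37 ≡ 1 (mod 4), exponent 1; 73 ≡ 1 (mod 4), exponent 1.
All primes ≡ 3 (mod 4) appear to even exponent (or don't appear), so by the two-squares theorem n IS expressible as a sum of two squares.
Step 3: Build a representation. Here n = 17 · 37 · 73 is a product of primes ≡ 1 (mod 4). Each prime p ≡ 1 (mod 4) is itself a sum of two squares; find a² by testing p − a² for a perfect square:
  17: 17 − 1² = 16 = 4² ⇒ 17 = 1² + 4².
  37: 37 − 1² = 36 = 6² ⇒ 37 = 1² + 6².
  73: 73 − 1² = 72, 73 − 2² = 69, 73 − 3² = 64 = 8² ⇒ 73 = 3² + 8².
  Combine using the Brahmagupta–Fibonacci identity (a² + b²)(c² + d²) = (ac − bd)² + (ad + bc)² = (ac + bd)² + (ad − bc)²:
  17 · 37 = 629: from (1² + 4²)(1² + 6²), take (1·1 − 4·6, 1·6 + 4·1) = (1 − 24, 6 + 4) = (-23, 10); dropping signs (only squares matter) gives (23, 10); check 23² + 10² = 529 + 100 = 629 ✓.
  629 · 73 = 45917: from (23² + 10²)(3² + 8²), take (23·3 − 10·8, 23·8 + 10·3) = (69 − 80, 184 + 30) = (-11, 214); dropping signs (only squares matter) gives (11, 214); check 11² + 214² = 121 + 45796 = 45917 ✓.
Step 4: Order so x ≤ y and verify: 11² + 214² = 121 + 45796 = 45917 = n. ✓

n = 45917 = 11² + 214² (one valid representation with x ≤ y).


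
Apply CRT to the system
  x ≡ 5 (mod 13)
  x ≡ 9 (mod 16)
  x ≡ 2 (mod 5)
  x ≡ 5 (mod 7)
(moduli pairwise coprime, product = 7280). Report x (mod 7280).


Product of moduli M = 13 · 16 · 5 · 7 = 7280.
Merge one congruence at a time:
  Start: x ≡ 5 (mod 13).
  Combine with x ≡ 9 (mod 16); new modulus lcm = 208.
    Write x = 5 + 13·t and substitute into x ≡ 9 (mod 16): 13·t ≡ 9 − 5 = 4 (mod 16).
    The inverse of 13 mod 16 is 5 (since 13·5 = 65 = 4·16 + 1), so t ≡ 5·4 = 20 ≡ 4 (mod 16).
    Then x = 5 + 13·4 = 57, valid modulo lcm(13, 16) = 208: x ≡ 57 (mod 208).
  Combine with x ≡ 2 (mod 5); new modulus lcm = 1040.
    Write x = 57 + 208·t and substitute into x ≡ 2 (mod 5): 208·t ≡ 2 − 57 = -55 (mod 5).
    Reduce coefficients mod 5: 3·t ≡ 0 (mod 5).
    The inverse of 3 mod 5 is 2 (since 3·2 = 6 = 1·5 + 1), so t ≡ 2·0 = 0 ≡ 0 (mod 5).
    Then x = 57 + 208·0 = 57, valid modulo lcm(208, 5) = 1040: x ≡ 57 (mod 1040).
  Combine with x ≡ 5 (mod 7); new modulus lcm = 7280.
    Write x = 57 + 1040·t and substitute into x ≡ 5 (mod 7): 1040·t ≡ 5 − 57 = -52 (mod 7).
    Reduce coefficients mod 7: 4·t ≡ 4 (mod 7).
    The inverse of 4 mod 7 is 2 (since 4·2 = 8 = 1·7 + 1), so t ≡ 2·4 = 8 ≡ 1 (mod 7).
    Then x = 57 + 1040·1 = 1097, valid modulo lcm(1040, 7) = 7280: x ≡ 1097 (mod 7280).
Verify against each original: 1097 mod 13 = 5, 1097 mod 16 = 9, 1097 mod 5 = 2, 1097 mod 7 = 5.

x ≡ 1097 (mod 7280).


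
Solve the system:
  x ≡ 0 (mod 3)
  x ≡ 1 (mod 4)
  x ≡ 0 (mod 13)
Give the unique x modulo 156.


Moduli 3, 4, 13 are pairwise coprime; by CRT there is a unique solution modulo M = 3 · 4 · 13 = 156.
Solve pairwise, accumulating the modulus:
  Start with x ≡ 0 (mod 3).
  Combine with x ≡ 1 (mod 4): since gcd(3, 4) = 1, we get a unique residue mod 12.
    Write x = 0 + 3·t and substitute into x ≡ 1 (mod 4): 3·t ≡ 1 − 0 = 1 (mod 4).
    The inverse of 3 mod 4 is 3 (since 3·3 = 9 = 2·4 + 1), so t ≡ 3·1 = 3 ≡ 3 (mod 4).
    Then x = 0 + 3·3 = 9, valid modulo lcm(3, 4) = 12: x ≡ 9 (mod 12).
  Combine with x ≡ 0 (mod 13): since gcd(12, 13) = 1, we get a unique residue mod 156.
    Write x = 9 + 12·t and substitute into x ≡ 0 (mod 13): 12·t ≡ 0 − 9 = -9 (mod 13).
    Reduce coefficients mod 13: 12·t ≡ 4 (mod 13).
    The inverse of 12 mod 13 is 12 (since 12·12 = 144 = 11·13 + 1), so t ≡ 12·4 = 48 ≡ 9 (mod 13).
    Then x = 9 + 12·9 = 117, valid modulo lcm(12, 13) = 156: x ≡ 117 (mod 156).
Verify: 117 mod 3 = 0 ✓, 117 mod 4 = 1 ✓, 117 mod 13 = 0 ✓.

x ≡ 117 (mod 156).


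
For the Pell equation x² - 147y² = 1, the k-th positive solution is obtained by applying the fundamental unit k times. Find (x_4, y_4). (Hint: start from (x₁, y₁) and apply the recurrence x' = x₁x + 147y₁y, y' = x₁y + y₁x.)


Step 1: Find the fundamental solution (x₁, y₁) of x² - 147y² = 1.
  Expand √147 as a continued fraction. a₀ = ⌊√147⌋ = 12; iterate m_{k+1} = d_k·a_k − m_k, d_{k+1} = (147 − m_{k+1}²)/d_k, a_{k+1} = ⌊(a₀ + m_{k+1})/d_{k+1}⌋ (starting m₀ = 0, d₀ = 1), with convergents p_k = a_k·p_{k-1} + p_{k-2}, q_k = a_k·q_{k-1} + q_{k-2} (p₋₁ = 1, q₋₁ = 0):
  k = 0: a₀ = 12; p₀/q₀ = 12/1; p₀² − 147·q₀² = 144 − 147 = -3.
  k = 1: m = 12, d = 3, a = ⌊(12 + 12)/3⌋ = 8; p/q = (8·12 + 1)/(8·1 + 0) = 97/8; p² − 147·q² = 9409 − 9408 = 1.
  The first convergent with p² − 147·q² = 1 gives the fundamental solution (x₁, y₁) = (97, 8).
Step 2: Apply the recurrence (x_{n+1}, y_{n+1}) = (x₁x_n + 147y₁y_n, x₁y_n + y₁x_n) repeatedly.
  From (x_1, y_1) = (97, 8): x_2 = 97·97 + 147·8·8 = 18817; y_2 = 97·8 + 8·97 = 1552.
  From (x_2, y_2) = (18817, 1552): x_3 = 97·18817 + 147·8·1552 = 3650401; y_3 = 97·1552 + 8·18817 = 301080.
  From (x_3, y_3) = (3650401, 301080): x_4 = 97·3650401 + 147·8·301080 = 708158977; y_4 = 97·301080 + 8·3650401 = 58407968.
Step 3: Verify x_4² - 147·y_4² = 501489136705686529 - 501489136705686528 = 1 (should be 1). ✓

(x_1, y_1) = (97, 8); (x_4, y_4) = (708158977, 58407968).


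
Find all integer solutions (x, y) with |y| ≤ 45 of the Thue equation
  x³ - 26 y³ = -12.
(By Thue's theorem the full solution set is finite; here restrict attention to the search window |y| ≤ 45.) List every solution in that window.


The equation is x³ - 26y³ = -12. For fixed y, x³ = 26·y³ − 12, so a solution requires the RHS to be a perfect cube.
Strategy: iterate y from -45 to 45, compute RHS = 26·y³ − 12, and check whether it is a (positive or negative) perfect cube.
Check small values of y:
  y = 0: RHS = -12 is not a perfect cube.
  y = 1: RHS = 14 is not a perfect cube.
  y = -1: RHS = -38 is not a perfect cube.
  y = 2: RHS = 196 is not a perfect cube.
  y = -2: RHS = -220 is not a perfect cube.
  y = 3: RHS = 690 is not a perfect cube.
  y = -3: RHS = -714 is not a perfect cube.
Continuing the search up to |y| = 45 finds no solutions either.
No (x, y) in the scanned range satisfies the equation.

No integer solutions with |y| ≤ 45.


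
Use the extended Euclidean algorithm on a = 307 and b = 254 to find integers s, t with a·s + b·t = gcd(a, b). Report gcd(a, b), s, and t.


Euclidean algorithm on (307, 254) — divide until remainder is 0:
  307 = 1 · 254 + 53
  254 = 4 · 53 + 42
  53 = 1 · 42 + 11
  42 = 3 · 11 + 9
  11 = 1 · 9 + 2
  9 = 4 · 2 + 1
  2 = 2 · 1 + 0
gcd(307, 254) = 1.
Track Bezout coefficients alongside the remainders: start with r₀ = 307 = a·1 + b·0 (s = 1, t = 0) and r₁ = 254 = a·0 + b·1 (s = 0, t = 1); each new remainder r_{k+1} = r_{k-1} − q_k·r_k inherits s_{k+1} = s_{k-1} − q_k·s_k, t_{k+1} = t_{k-1} − q_k·t_k, so r_k = a·s_k + b·t_k at every step:
  q = 1: r = 53, s = 1 − 1·0 = 1, t = 0 − 1·1 = -1  (check: 307·1 + 254·(-1) = 53)
  q = 4: r = 42, s = 0 − 4·1 = -4, t = 1 − 4·(-1) = 5  (check: 307·(-4) + 254·5 = 42)
  q = 1: r = 11, s = 1 − 1·(-4) = 5, t = -1 − 1·5 = -6  (check: 307·5 + 254·(-6) = 11)
  q = 3: r = 9, s = -4 − 3·5 = -19, t = 5 − 3·(-6) = 23  (check: 307·(-19) + 254·23 = 9)
  q = 1: r = 2, s = 5 − 1·(-19) = 24, t = -6 − 1·23 = -29  (check: 307·24 + 254·(-29) = 2)
  q = 4: r = 1, s = -19 − 4·24 = -115, t = 23 − 4·(-29) = 139  (check: 307·(-115) + 254·139 = 1)
The row with r = 1 (the gcd) gives the Bezout coefficients s = -115, t = 139.
Result: 307 · (-115) + 254 · (139) = 1.

gcd(307, 254) = 1; s = -115, t = 139 (check: 307·(-115) + 254·139 = 1).


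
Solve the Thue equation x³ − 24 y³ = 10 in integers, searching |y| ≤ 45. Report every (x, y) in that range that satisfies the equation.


The equation is x³ - 24y³ = 10. For fixed y, x³ = 24·y³ + 10, so a solution requires the RHS to be a perfect cube.
Strategy: iterate y from -45 to 45, compute RHS = 24·y³ + 10, and check whether it is a (positive or negative) perfect cube.
Check small values of y:
  y = 0: RHS = 10 is not a perfect cube.
  y = 1: RHS = 34 is not a perfect cube.
  y = -1: RHS = -14 is not a perfect cube.
  y = 2: RHS = 202 is not a perfect cube.
  y = -2: RHS = -182 is not a perfect cube.
  y = 3: RHS = 658 is not a perfect cube.
  y = -3: RHS = -638 is not a perfect cube.
Continuing the search up to |y| = 45 finds no solutions either.
No (x, y) in the scanned range satisfies the equation.

No integer solutions with |y| ≤ 45.


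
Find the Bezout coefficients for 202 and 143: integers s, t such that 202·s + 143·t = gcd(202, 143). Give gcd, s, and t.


Euclidean algorithm on (202, 143) — divide until remainder is 0:
  202 = 1 · 143 + 59
  143 = 2 · 59 + 25
  59 = 2 · 25 + 9
  25 = 2 · 9 + 7
  9 = 1 · 7 + 2
  7 = 3 · 2 + 1
  2 = 2 · 1 + 0
gcd(202, 143) = 1.
Track Bezout coefficients alongside the remainders: start with r₀ = 202 = a·1 + b·0 (s = 1, t = 0) and r₁ = 143 = a·0 + b·1 (s = 0, t = 1); each new remainder r_{k+1} = r_{k-1} − q_k·r_k inherits s_{k+1} = s_{k-1} − q_k·s_k, t_{k+1} = t_{k-1} − q_k·t_k, so r_k = a·s_k + b·t_k at every step:
  q = 1: r = 59, s = 1 − 1·0 = 1, t = 0 − 1·1 = -1  (check: 202·1 + 143·(-1) = 59)
  q = 2: r = 25, s = 0 − 2·1 = -2, t = 1 − 2·(-1) = 3  (check: 202·(-2) + 143·3 = 25)
  q = 2: r = 9, s = 1 − 2·(-2) = 5, t = -1 − 2·3 = -7  (check: 202·5 + 143·(-7) = 9)
  q = 2: r = 7, s = -2 − 2·5 = -12, t = 3 − 2·(-7) = 17  (check: 202·(-12) + 143·17 = 7)
  q = 1: r = 2, s = 5 − 1·(-12) = 17, t = -7 − 1·17 = -24  (check: 202·17 + 143·(-24) = 2)
  q = 3: r = 1, s = -12 − 3·17 = -63, t = 17 − 3·(-24) = 89  (check: 202·(-63) + 143·89 = 1)
The row with r = 1 (the gcd) gives the Bezout coefficients s = -63, t = 89.
Result: 202 · (-63) + 143 · (89) = 1.

gcd(202, 143) = 1; s = -63, t = 89 (check: 202·(-63) + 143·89 = 1).


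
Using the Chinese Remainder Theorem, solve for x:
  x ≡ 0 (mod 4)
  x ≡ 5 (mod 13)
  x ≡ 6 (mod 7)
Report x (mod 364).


Moduli 4, 13, 7 are pairwise coprime; by CRT there is a unique solution modulo M = 4 · 13 · 7 = 364.
Solve pairwise, accumulating the modulus:
  Start with x ≡ 0 (mod 4).
  Combine with x ≡ 5 (mod 13): since gcd(4, 13) = 1, we get a unique residue mod 52.
    Write x = 0 + 4·t and substitute into x ≡ 5 (mod 13): 4·t ≡ 5 − 0 = 5 (mod 13).
    The inverse of 4 mod 13 is 10 (since 4·10 = 40 = 3·13 + 1), so t ≡ 10·5 = 50 ≡ 11 (mod 13).
    Then x = 0 + 4·11 = 44, valid modulo lcm(4, 13) = 52: x ≡ 44 (mod 52).
  Combine with x ≡ 6 (mod 7): since gcd(52, 7) = 1, we get a unique residue mod 364.
    Write x = 44 + 52·t and substitute into x ≡ 6 (mod 7): 52·t ≡ 6 − 44 = -38 (mod 7).
    Reduce coefficients mod 7: 3·t ≡ 4 (mod 7).
    The inverse of 3 mod 7 is 5 (since 3·5 = 15 = 2·7 + 1), so t ≡ 5·4 = 20 ≡ 6 (mod 7).
    Then x = 44 + 52·6 = 356, valid modulo lcm(52, 7) = 364: x ≡ 356 (mod 364).
Verify: 356 mod 4 = 0 ✓, 356 mod 13 = 5 ✓, 356 mod 7 = 6 ✓.

x ≡ 356 (mod 364).


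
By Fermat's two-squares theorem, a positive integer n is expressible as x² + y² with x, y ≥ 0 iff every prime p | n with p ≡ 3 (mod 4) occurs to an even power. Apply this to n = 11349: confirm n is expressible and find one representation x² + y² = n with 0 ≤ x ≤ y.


Step 1: Factor n = 11349 = 3^2 · 13 · 97.
Step 2: Check the mod-4 condition on each prime factor: 3 ≡ 3 (mod 4), exponent 2 (must be even); 13 ≡ 1 (mod 4), exponent 1; 97 ≡ 1 (mod 4), exponent 1.
All primes ≡ 3 (mod 4) appear to even exponent (or don't appear), so by the two-squares theorem n IS expressible as a sum of two squares.
Step 3: Build a representation. Group n = k² · m with k = 3 and m = 13 · 97 = 1261 (a product of primes ≡ 1 (mod 4)); a representation of m scales to one of n via (k·x)² + (k·y)² = k²(x² + y²). Each prime p ≡ 1 (mod 4) is itself a sum of two squares; find a² by testing p − a² for a perfect square:
  13: 13 − 1² = 12, 13 − 2² = 9 = 3² ⇒ 13 = 2² + 3².
  97: 97 − 1² = 96, 97 − 2² = 93, 97 − 3² = 88, 97 − 4² = 81 = 9² ⇒ 97 = 4² + 9².
  Combine using the Brahmagupta–Fibonacci identity (a² + b²)(c² + d²) = (ac − bd)² + (ad + bc)² = (ac + bd)² + (ad − bc)²:
  13 · 97 = 1261: from (2² + 3²)(4² + 9²), take (2·4 − 3·9, 2·9 + 3·4) = (8 − 27, 18 + 12) = (-19, 30); dropping signs (only squares matter) gives (19, 30); check 19² + 30² = 361 + 900 = 1261 ✓.
  Scale by k = 3: (3·19, 3·30) = (57, 90).
Step 4: Order so x ≤ y and verify: 57² + 90² = 3249 + 8100 = 11349 = n. ✓

n = 11349 = 57² + 90² (one valid representation with x ≤ y).


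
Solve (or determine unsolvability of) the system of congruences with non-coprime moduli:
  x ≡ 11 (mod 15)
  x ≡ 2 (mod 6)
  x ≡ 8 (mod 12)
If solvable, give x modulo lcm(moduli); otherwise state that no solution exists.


Moduli 15, 6, 12 are not pairwise coprime, so CRT works modulo lcm(m_i) when all pairwise compatibility conditions hold.
Pairwise compatibility: gcd(m_i, m_j) must divide a_i - a_j for every pair.
Merge one congruence at a time:
  Start: x ≡ 11 (mod 15).
  Combine with x ≡ 2 (mod 6): gcd(15, 6) = 3; 2 - 11 = -9, which IS divisible by 3, so compatible.
    Write x = 11 + 15·t and substitute into x ≡ 2 (mod 6): 15·t ≡ 2 − 11 = -9 (mod 6).
    Divide the congruence (and modulus) by g = 3: 5·t ≡ -3 (mod 2).
    Reduce coefficients mod 2: 1·t ≡ 1 (mod 2).
    So t ≡ 1 (mod 2).
    Then x = 11 + 15·1 = 26, valid modulo lcm(15, 6) = 30: x ≡ 26 (mod 30).
  Combine with x ≡ 8 (mod 12): gcd(30, 12) = 6; 8 - 26 = -18, which IS divisible by 6, so compatible.
    Write x = 26 + 30·t and substitute into x ≡ 8 (mod 12): 30·t ≡ 8 − 26 = -18 (mod 12).
    Divide the congruence (and modulus) by g = 6: 5·t ≡ -3 (mod 2).
    Reduce coefficients mod 2: 1·t ≡ 1 (mod 2).
    So t ≡ 1 (mod 2).
    Then x = 26 + 30·1 = 56, valid modulo lcm(30, 12) = 60: x ≡ 56 (mod 60).
Verify: 56 mod 15 = 11, 56 mod 6 = 2, 56 mod 12 = 8.

x ≡ 56 (mod 60).


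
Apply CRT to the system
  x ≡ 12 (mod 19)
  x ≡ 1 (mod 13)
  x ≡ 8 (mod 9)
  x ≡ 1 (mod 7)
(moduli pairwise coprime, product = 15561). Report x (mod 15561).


Product of moduli M = 19 · 13 · 9 · 7 = 15561.
Merge one congruence at a time:
  Start: x ≡ 12 (mod 19).
  Combine with x ≡ 1 (mod 13); new modulus lcm = 247.
    Write x = 12 + 19·t and substitute into x ≡ 1 (mod 13): 19·t ≡ 1 − 12 = -11 (mod 13).
    Reduce coefficients mod 13: 6·t ≡ 2 (mod 13).
    The inverse of 6 mod 13 is 11 (since 6·11 = 66 = 5·13 + 1), so t ≡ 11·2 = 22 ≡ 9 (mod 13).
    Then x = 12 + 19·9 = 183, valid modulo lcm(19, 13) = 247: x ≡ 183 (mod 247).
  Combine with x ≡ 8 (mod 9); new modulus lcm = 2223.
    Write x = 183 + 247·t and substitute into x ≡ 8 (mod 9): 247·t ≡ 8 − 183 = -175 (mod 9).
    Reduce coefficients mod 9: 4·t ≡ 5 (mod 9).
    The inverse of 4 mod 9 is 7 (since 4·7 = 28 = 3·9 + 1), so t ≡ 7·5 = 35 ≡ 8 (mod 9).
    Then x = 183 + 247·8 = 2159, valid modulo lcm(247, 9) = 2223: x ≡ 2159 (mod 2223).
  Combine with x ≡ 1 (mod 7); new modulus lcm = 15561.
    Write x = 2159 + 2223·t and substitute into x ≡ 1 (mod 7): 2223·t ≡ 1 − 2159 = -2158 (mod 7).
    Reduce coefficients mod 7: 4·t ≡ 5 (mod 7).
    The inverse of 4 mod 7 is 2 (since 4·2 = 8 = 1·7 + 1), so t ≡ 2·5 = 10 ≡ 3 (mod 7).
    Then x = 2159 + 2223·3 = 8828, valid modulo lcm(2223, 7) = 15561: x ≡ 8828 (mod 15561).
Verify against each original: 8828 mod 19 = 12, 8828 mod 13 = 1, 8828 mod 9 = 8, 8828 mod 7 = 1.

x ≡ 8828 (mod 15561).


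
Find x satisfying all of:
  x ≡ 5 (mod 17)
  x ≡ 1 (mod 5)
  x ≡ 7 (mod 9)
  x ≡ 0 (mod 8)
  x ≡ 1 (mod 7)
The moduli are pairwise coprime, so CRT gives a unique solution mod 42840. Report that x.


Product of moduli M = 17 · 5 · 9 · 8 · 7 = 42840.
Merge one congruence at a time:
  Start: x ≡ 5 (mod 17).
  Combine with x ≡ 1 (mod 5); new modulus lcm = 85.
    Write x = 5 + 17·t and substitute into x ≡ 1 (mod 5): 17·t ≡ 1 − 5 = -4 (mod 5).
    Reduce coefficients mod 5: 2·t ≡ 1 (mod 5).
    The inverse of 2 mod 5 is 3 (since 2·3 = 6 = 1·5 + 1), so t ≡ 3·1 = 3 ≡ 3 (mod 5).
    Then x = 5 + 17·3 = 56, valid modulo lcm(17, 5) = 85: x ≡ 56 (mod 85).
  Combine with x ≡ 7 (mod 9); new modulus lcm = 765.
    Write x = 56 + 85·t and substitute into x ≡ 7 (mod 9): 85·t ≡ 7 − 56 = -49 (mod 9).
    Reduce coefficients mod 9: 4·t ≡ 5 (mod 9).
    The inverse of 4 mod 9 is 7 (since 4·7 = 28 = 3·9 + 1), so t ≡ 7·5 = 35 ≡ 8 (mod 9).
    Then x = 56 + 85·8 = 736, valid modulo lcm(85, 9) = 765: x ≡ 736 (mod 765).
  Combine with x ≡ 0 (mod 8); new modulus lcm = 6120.
    Write x = 736 + 765·t and substitute into x ≡ 0 (mod 8): 765·t ≡ 0 − 736 = -736 (mod 8).
    Reduce coefficients mod 8: 5·t ≡ 0 (mod 8).
    The inverse of 5 mod 8 is 5 (since 5·5 = 25 = 3·8 + 1), so t ≡ 5·0 = 0 ≡ 0 (mod 8).
    Then x = 736 + 765·0 = 736, valid modulo lcm(765, 8) = 6120: x ≡ 736 (mod 6120).
  Combine with x ≡ 1 (mod 7); new modulus lcm = 42840.
    Write x = 736 + 6120·t and substitute into x ≡ 1 (mod 7): 6120·t ≡ 1 − 736 = -735 (mod 7).
    Reduce coefficients mod 7: 2·t ≡ 0 (mod 7).
    The inverse of 2 mod 7 is 4 (since 2·4 = 8 = 1·7 + 1), so t ≡ 4·0 = 0 ≡ 0 (mod 7).
    Then x = 736 + 6120·0 = 736, valid modulo lcm(6120, 7) = 42840: x ≡ 736 (mod 42840).
Verify against each original: 736 mod 17 = 5, 736 mod 5 = 1, 736 mod 9 = 7, 736 mod 8 = 0, 736 mod 7 = 1.

x ≡ 736 (mod 42840).


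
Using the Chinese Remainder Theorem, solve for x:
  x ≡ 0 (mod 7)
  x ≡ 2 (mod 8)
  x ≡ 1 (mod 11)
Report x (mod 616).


Moduli 7, 8, 11 are pairwise coprime; by CRT there is a unique solution modulo M = 7 · 8 · 11 = 616.
Solve pairwise, accumulating the modulus:
  Start with x ≡ 0 (mod 7).
  Combine with x ≡ 2 (mod 8): since gcd(7, 8) = 1, we get a unique residue mod 56.
    Write x = 0 + 7·t and substitute into x ≡ 2 (mod 8): 7·t ≡ 2 − 0 = 2 (mod 8).
    The inverse of 7 mod 8 is 7 (since 7·7 = 49 = 6·8 + 1), so t ≡ 7·2 = 14 ≡ 6 (mod 8).
    Then x = 0 + 7·6 = 42, valid modulo lcm(7, 8) = 56: x ≡ 42 (mod 56).
  Combine with x ≡ 1 (mod 11): since gcd(56, 11) = 1, we get a unique residue mod 616.
    Write x = 42 + 56·t and substitute into x ≡ 1 (mod 11): 56·t ≡ 1 − 42 = -41 (mod 11).
    Reduce coefficients mod 11: 1·t ≡ 3 (mod 11).
    So t ≡ 3 (mod 11).
    Then x = 42 + 56·3 = 210, valid modulo lcm(56, 11) = 616: x ≡ 210 (mod 616).
Verify: 210 mod 7 = 0 ✓, 210 mod 8 = 2 ✓, 210 mod 11 = 1 ✓.

x ≡ 210 (mod 616).


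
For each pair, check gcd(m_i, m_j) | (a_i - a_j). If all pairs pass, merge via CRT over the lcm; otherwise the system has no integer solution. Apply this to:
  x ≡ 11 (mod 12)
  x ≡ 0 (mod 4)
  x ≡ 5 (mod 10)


Moduli 12, 4, 10 are not pairwise coprime, so CRT works modulo lcm(m_i) when all pairwise compatibility conditions hold.
Pairwise compatibility: gcd(m_i, m_j) must divide a_i - a_j for every pair.
Merge one congruence at a time:
  Start: x ≡ 11 (mod 12).
  Combine with x ≡ 0 (mod 4): gcd(12, 4) = 4, and 0 - 11 = -11 is NOT divisible by 4.
    ⇒ system is inconsistent (no integer solution).

No solution (the system is inconsistent).


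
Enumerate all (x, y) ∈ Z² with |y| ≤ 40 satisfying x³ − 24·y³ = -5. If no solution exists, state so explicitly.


The equation is x³ - 24y³ = -5. For fixed y, x³ = 24·y³ − 5, so a solution requires the RHS to be a perfect cube.
Strategy: iterate y from -40 to 40, compute RHS = 24·y³ − 5, and check whether it is a (positive or negative) perfect cube.
Check small values of y:
  y = 0: RHS = -5 is not a perfect cube.
  y = 1: RHS = 19 is not a perfect cube.
  y = -1: RHS = -29 is not a perfect cube.
  y = 2: RHS = 187 is not a perfect cube.
  y = -2: RHS = -197 is not a perfect cube.
  y = 3: RHS = 643 is not a perfect cube.
  y = -3: RHS = -653 is not a perfect cube.
Continuing the search up to |y| = 40 finds no solutions either.
No (x, y) in the scanned range satisfies the equation.

No integer solutions with |y| ≤ 40.


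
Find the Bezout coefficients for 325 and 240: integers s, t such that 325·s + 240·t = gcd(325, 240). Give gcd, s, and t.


Euclidean algorithm on (325, 240) — divide until remainder is 0:
  325 = 1 · 240 + 85
  240 = 2 · 85 + 70
  85 = 1 · 70 + 15
  70 = 4 · 15 + 10
  15 = 1 · 10 + 5
  10 = 2 · 5 + 0
gcd(325, 240) = 5.
Track Bezout coefficients alongside the remainders: start with r₀ = 325 = a·1 + b·0 (s = 1, t = 0) and r₁ = 240 = a·0 + b·1 (s = 0, t = 1); each new remainder r_{k+1} = r_{k-1} − q_k·r_k inherits s_{k+1} = s_{k-1} − q_k·s_k, t_{k+1} = t_{k-1} − q_k·t_k, so r_k = a·s_k + b·t_k at every step:
  q = 1: r = 85, s = 1 − 1·0 = 1, t = 0 − 1·1 = -1  (check: 325·1 + 240·(-1) = 85)
  q = 2: r = 70, s = 0 − 2·1 = -2, t = 1 − 2·(-1) = 3  (check: 325·(-2) + 240·3 = 70)
  q = 1: r = 15, s = 1 − 1·(-2) = 3, t = -1 − 1·3 = -4  (check: 325·3 + 240·(-4) = 15)
  q = 4: r = 10, s = -2 − 4·3 = -14, t = 3 − 4·(-4) = 19  (check: 325·(-14) + 240·19 = 10)
  q = 1: r = 5, s = 3 − 1·(-14) = 17, t = -4 − 1·19 = -23  (check: 325·17 + 240·(-23) = 5)
The row with r = 5 (the gcd) gives the Bezout coefficients s = 17, t = -23.
Result: 325 · (17) + 240 · (-23) = 5.

gcd(325, 240) = 5; s = 17, t = -23 (check: 325·17 + 240·(-23) = 5).


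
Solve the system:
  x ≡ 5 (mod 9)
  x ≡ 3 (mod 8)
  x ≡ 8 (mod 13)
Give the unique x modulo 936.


Moduli 9, 8, 13 are pairwise coprime; by CRT there is a unique solution modulo M = 9 · 8 · 13 = 936.
Solve pairwise, accumulating the modulus:
  Start with x ≡ 5 (mod 9).
  Combine with x ≡ 3 (mod 8): since gcd(9, 8) = 1, we get a unique residue mod 72.
    Write x = 5 + 9·t and substitute into x ≡ 3 (mod 8): 9·t ≡ 3 − 5 = -2 (mod 8).
    Reduce coefficients mod 8: 1·t ≡ 6 (mod 8).
    So t ≡ 6 (mod 8).
    Then x = 5 + 9·6 = 59, valid modulo lcm(9, 8) = 72: x ≡ 59 (mod 72).
  Combine with x ≡ 8 (mod 13): since gcd(72, 13) = 1, we get a unique residue mod 936.
    Write x = 59 + 72·t and substitute into x ≡ 8 (mod 13): 72·t ≡ 8 − 59 = -51 (mod 13).
    Reduce coefficients mod 13: 7·t ≡ 1 (mod 13).
    The inverse of 7 mod 13 is 2 (since 7·2 = 14 = 1·13 + 1), so t ≡ 2·1 = 2 ≡ 2 (mod 13).
    Then x = 59 + 72·2 = 203, valid modulo lcm(72, 13) = 936: x ≡ 203 (mod 936).
Verify: 203 mod 9 = 5 ✓, 203 mod 8 = 3 ✓, 203 mod 13 = 8 ✓.

x ≡ 203 (mod 936).


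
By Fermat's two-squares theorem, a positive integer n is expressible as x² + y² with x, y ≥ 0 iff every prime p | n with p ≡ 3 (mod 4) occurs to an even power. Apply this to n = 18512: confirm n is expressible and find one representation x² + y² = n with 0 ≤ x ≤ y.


Step 1: Factor n = 18512 = 2^4 · 13 · 89.
Step 2: Check the mod-4 condition on each prime factor: 2 = 2 (special); 13 ≡ 1 (mod 4), exponent 1; 89 ≡ 1 (mod 4), exponent 1.
All primes ≡ 3 (mod 4) appear to even exponent (or don't appear), so by the two-squares theorem n IS expressible as a sum of two squares.
Step 3: Build a representation. Group n = k² · m with k = 4 and m = 13 · 89 = 1157 (a product of primes ≡ 1 (mod 4)); a representation of m scales to one of n via (k·x)² + (k·y)² = k²(x² + y²). Each prime p ≡ 1 (mod 4) is itself a sum of two squares; find a² by testing p − a² for a perfect square:
  13: 13 − 1² = 12, 13 − 2² = 9 = 3² ⇒ 13 = 2² + 3².
  89: 89 − 1² = 88, 89 − 2² = 85, 89 − 3² = 80, 89 − 4² = 73, 89 − 5² = 64 = 8² ⇒ 89 = 5² + 8².
  Combine using the Brahmagupta–Fibonacci identity (a² + b²)(c² + d²) = (ac − bd)² + (ad + bc)² = (ac + bd)² + (ad − bc)²:
  13 · 89 = 1157: from (2² + 3²)(5² + 8²), take (2·5 − 3·8, 2·8 + 3·5) = (10 − 24, 16 + 15) = (-14, 31); dropping signs (only squares matter) gives (14, 31); check 14² + 31² = 196 + 961 = 1157 ✓.
  Scale by k = 4: (4·14, 4·31) = (56, 124).
Step 4: Order so x ≤ y and verify: 56² + 124² = 3136 + 15376 = 18512 = n. ✓

n = 18512 = 56² + 124² (one valid representation with x ≤ y).


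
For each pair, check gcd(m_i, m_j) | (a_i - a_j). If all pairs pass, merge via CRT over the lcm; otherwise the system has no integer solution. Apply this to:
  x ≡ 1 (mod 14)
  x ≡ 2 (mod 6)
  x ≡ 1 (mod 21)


Moduli 14, 6, 21 are not pairwise coprime, so CRT works modulo lcm(m_i) when all pairwise compatibility conditions hold.
Pairwise compatibility: gcd(m_i, m_j) must divide a_i - a_j for every pair.
Merge one congruence at a time:
  Start: x ≡ 1 (mod 14).
  Combine with x ≡ 2 (mod 6): gcd(14, 6) = 2, and 2 - 1 = 1 is NOT divisible by 2.
    ⇒ system is inconsistent (no integer solution).

No solution (the system is inconsistent).


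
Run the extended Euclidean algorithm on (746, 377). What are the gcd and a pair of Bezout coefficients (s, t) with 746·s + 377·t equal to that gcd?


Euclidean algorithm on (746, 377) — divide until remainder is 0:
  746 = 1 · 377 + 369
  377 = 1 · 369 + 8
  369 = 46 · 8 + 1
  8 = 8 · 1 + 0
gcd(746, 377) = 1.
Track Bezout coefficients alongside the remainders: start with r₀ = 746 = a·1 + b·0 (s = 1, t = 0) and r₁ = 377 = a·0 + b·1 (s = 0, t = 1); each new remainder r_{k+1} = r_{k-1} − q_k·r_k inherits s_{k+1} = s_{k-1} − q_k·s_k, t_{k+1} = t_{k-1} − q_k·t_k, so r_k = a·s_k + b·t_k at every step:
  q = 1: r = 369, s = 1 − 1·0 = 1, t = 0 − 1·1 = -1  (check: 746·1 + 377·(-1) = 369)
  q = 1: r = 8, s = 0 − 1·1 = -1, t = 1 − 1·(-1) = 2  (check: 746·(-1) + 377·2 = 8)
  q = 46: r = 1, s = 1 − 46·(-1) = 47, t = -1 − 46·2 = -93  (check: 746·47 + 377·(-93) = 1)
The row with r = 1 (the gcd) gives the Bezout coefficients s = 47, t = -93.
Result: 746 · (47) + 377 · (-93) = 1.

gcd(746, 377) = 1; s = 47, t = -93 (check: 746·47 + 377·(-93) = 1).


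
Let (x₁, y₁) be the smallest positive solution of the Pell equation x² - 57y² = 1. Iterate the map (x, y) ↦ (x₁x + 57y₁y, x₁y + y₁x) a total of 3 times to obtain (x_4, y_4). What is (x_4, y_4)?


Step 1: Find the fundamental solution (x₁, y₁) of x² - 57y² = 1.
  Expand √57 as a continued fraction. a₀ = ⌊√57⌋ = 7; iterate m_{k+1} = d_k·a_k − m_k, d_{k+1} = (57 − m_{k+1}²)/d_k, a_{k+1} = ⌊(a₀ + m_{k+1})/d_{k+1}⌋ (starting m₀ = 0, d₀ = 1), with convergents p_k = a_k·p_{k-1} + p_{k-2}, q_k = a_k·q_{k-1} + q_{k-2} (p₋₁ = 1, q₋₁ = 0):
  k = 0: a₀ = 7; p₀/q₀ = 7/1; p₀² − 57·q₀² = 49 − 57 = -8.
  k = 1: m = 7, d = 8, a = ⌊(7 + 7)/8⌋ = 1; p/q = (1·7 + 1)/(1·1 + 0) = 8/1; p² − 57·q² = 64 − 57 = 7.
  k = 2: m = 1, d = 7, a = ⌊(7 + 1)/7⌋ = 1; p/q = (1·8 + 7)/(1·1 + 1) = 15/2; p² − 57·q² = 225 − 228 = -3.
  k = 3: m = 6, d = 3, a = ⌊(7 + 6)/3⌋ = 4; p/q = (4·15 + 8)/(4·2 + 1) = 68/9; p² − 57·q² = 4624 − 4617 = 7.
  k = 4: m = 6, d = 7, a = ⌊(7 + 6)/7⌋ = 1; p/q = (1·68 + 15)/(1·9 + 2) = 83/11; p² − 57·q² = 6889 − 6897 = -8.
  k = 5: m = 1, d = 8, a = ⌊(7 + 1)/8⌋ = 1; p/q = (1·83 + 68)/(1·11 + 9) = 151/20; p² − 57·q² = 22801 − 22800 = 1.
  The first convergent with p² − 57·q² = 1 gives the fundamental solution (x₁, y₁) = (151, 20).
Step 2: Apply the recurrence (x_{n+1}, y_{n+1}) = (x₁x_n + 57y₁y_n, x₁y_n + y₁x_n) repeatedly.
  From (x_1, y_1) = (151, 20): x_2 = 151·151 + 57·20·20 = 45601; y_2 = 151·20 + 20·151 = 6040.
  From (x_2, y_2) = (45601, 6040): x_3 = 151·45601 + 57·20·6040 = 13771351; y_3 = 151·6040 + 20·45601 = 1824060.
  From (x_3, y_3) = (13771351, 1824060): x_4 = 151·13771351 + 57·20·1824060 = 4158902401; y_4 = 151·1824060 + 20·13771351 = 550860080.
Step 3: Verify x_4² - 57·y_4² = 17296469181043564801 - 17296469181043564800 = 1 (should be 1). ✓

(x_1, y_1) = (151, 20); (x_4, y_4) = (4158902401, 550860080).


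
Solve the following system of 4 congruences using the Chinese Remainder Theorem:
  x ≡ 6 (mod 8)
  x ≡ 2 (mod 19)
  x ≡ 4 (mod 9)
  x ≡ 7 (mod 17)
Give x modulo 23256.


Product of moduli M = 8 · 19 · 9 · 17 = 23256.
Merge one congruence at a time:
  Start: x ≡ 6 (mod 8).
  Combine with x ≡ 2 (mod 19); new modulus lcm = 152.
    Write x = 6 + 8·t and substitute into x ≡ 2 (mod 19): 8·t ≡ 2 − 6 = -4 (mod 19).
    Reduce coefficients mod 19: 8·t ≡ 15 (mod 19).
    The inverse of 8 mod 19 is 12 (since 8·12 = 96 = 5·19 + 1), so t ≡ 12·15 = 180 ≡ 9 (mod 19).
    Then x = 6 + 8·9 = 78, valid modulo lcm(8, 19) = 152: x ≡ 78 (mod 152).
  Combine with x ≡ 4 (mod 9); new modulus lcm = 1368.
    Write x = 78 + 152·t and substitute into x ≡ 4 (mod 9): 152·t ≡ 4 − 78 = -74 (mod 9).
    Reduce coefficients mod 9: 8·t ≡ 7 (mod 9).
    The inverse of 8 mod 9 is 8 (since 8·8 = 64 = 7·9 + 1), so t ≡ 8·7 = 56 ≡ 2 (mod 9).
    Then x = 78 + 152·2 = 382, valid modulo lcm(152, 9) = 1368: x ≡ 382 (mod 1368).
  Combine with x ≡ 7 (mod 17); new modulus lcm = 23256.
    Write x = 382 + 1368·t and substitute into x ≡ 7 (mod 17): 1368·t ≡ 7 − 382 = -375 (mod 17).
    Reduce coefficients mod 17: 8·t ≡ 16 (mod 17).
    The inverse of 8 mod 17 is 15 (since 8·15 = 120 = 7·17 + 1), so t ≡ 15·16 = 240 ≡ 2 (mod 17).
    Then x = 382 + 1368·2 = 3118, valid modulo lcm(1368, 17) = 23256: x ≡ 3118 (mod 23256).
Verify against each original: 3118 mod 8 = 6, 3118 mod 19 = 2, 3118 mod 9 = 4, 3118 mod 17 = 7.

x ≡ 3118 (mod 23256).


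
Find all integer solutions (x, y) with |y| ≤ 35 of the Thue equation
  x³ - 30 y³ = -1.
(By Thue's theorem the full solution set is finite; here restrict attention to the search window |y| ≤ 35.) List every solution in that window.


The equation is x³ - 30y³ = -1. For fixed y, x³ = 30·y³ − 1, so a solution requires the RHS to be a perfect cube.
Strategy: iterate y from -35 to 35, compute RHS = 30·y³ − 1, and check whether it is a (positive or negative) perfect cube.
Check small values of y:
  y = 0: RHS = -1 = (-1)³ ⇒ x = -1 works.
  y = 1: RHS = 29 is not a perfect cube.
  y = -1: RHS = -31 is not a perfect cube.
  y = 2: RHS = 239 is not a perfect cube.
  y = -2: RHS = -241 is not a perfect cube.
  y = 3: RHS = 809 is not a perfect cube.
  y = -3: RHS = -811 is not a perfect cube.
Continuing the search up to |y| = 35 finds no further solutions beyond those listed.
Collected solutions: (-1, 0).

Solutions (with |y| ≤ 35): (-1, 0).


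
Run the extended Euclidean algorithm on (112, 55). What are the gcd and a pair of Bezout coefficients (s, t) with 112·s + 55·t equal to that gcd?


Euclidean algorithm on (112, 55) — divide until remainder is 0:
  112 = 2 · 55 + 2
  55 = 27 · 2 + 1
  2 = 2 · 1 + 0
gcd(112, 55) = 1.
Track Bezout coefficients alongside the remainders: start with r₀ = 112 = a·1 + b·0 (s = 1, t = 0) and r₁ = 55 = a·0 + b·1 (s = 0, t = 1); each new remainder r_{k+1} = r_{k-1} − q_k·r_k inherits s_{k+1} = s_{k-1} − q_k·s_k, t_{k+1} = t_{k-1} − q_k·t_k, so r_k = a·s_k + b·t_k at every step:
  q = 2: r = 2, s = 1 − 2·0 = 1, t = 0 − 2·1 = -2  (check: 112·1 + 55·(-2) = 2)
  q = 27: r = 1, s = 0 − 27·1 = -27, t = 1 − 27·(-2) = 55  (check: 112·(-27) + 55·55 = 1)
The row with r = 1 (the gcd) gives the Bezout coefficients s = -27, t = 55.
Result: 112 · (-27) + 55 · (55) = 1.

gcd(112, 55) = 1; s = -27, t = 55 (check: 112·(-27) + 55·55 = 1).


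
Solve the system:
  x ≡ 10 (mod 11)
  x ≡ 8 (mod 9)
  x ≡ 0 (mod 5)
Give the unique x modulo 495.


Moduli 11, 9, 5 are pairwise coprime; by CRT there is a unique solution modulo M = 11 · 9 · 5 = 495.
Solve pairwise, accumulating the modulus:
  Start with x ≡ 10 (mod 11).
  Combine with x ≡ 8 (mod 9): since gcd(11, 9) = 1, we get a unique residue mod 99.
    Write x = 10 + 11·t and substitute into x ≡ 8 (mod 9): 11·t ≡ 8 − 10 = -2 (mod 9).
    Reduce coefficients mod 9: 2·t ≡ 7 (mod 9).
    The inverse of 2 mod 9 is 5 (since 2·5 = 10 = 1·9 + 1), so t ≡ 5·7 = 35 ≡ 8 (mod 9).
    Then x = 10 + 11·8 = 98, valid modulo lcm(11, 9) = 99: x ≡ 98 (mod 99).
  Combine with x ≡ 0 (mod 5): since gcd(99, 5) = 1, we get a unique residue mod 495.
    Write x = 98 + 99·t and substitute into x ≡ 0 (mod 5): 99·t ≡ 0 − 98 = -98 (mod 5).
    Reduce coefficients mod 5: 4·t ≡ 2 (mod 5).
    The inverse of 4 mod 5 is 4 (since 4·4 = 16 = 3·5 + 1), so t ≡ 4·2 = 8 ≡ 3 (mod 5).
    Then x = 98 + 99·3 = 395, valid modulo lcm(99, 5) = 495: x ≡ 395 (mod 495).
Verify: 395 mod 11 = 10 ✓, 395 mod 9 = 8 ✓, 395 mod 5 = 0 ✓.

x ≡ 395 (mod 495).


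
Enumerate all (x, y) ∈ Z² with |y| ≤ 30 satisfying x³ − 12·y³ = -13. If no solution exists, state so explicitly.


The equation is x³ - 12y³ = -13. For fixed y, x³ = 12·y³ − 13, so a solution requires the RHS to be a perfect cube.
Strategy: iterate y from -30 to 30, compute RHS = 12·y³ − 13, and check whether it is a (positive or negative) perfect cube.
Check small values of y:
  y = 0: RHS = -13 is not a perfect cube.
  y = 1: RHS = -1 = (-1)³ ⇒ x = -1 works.
  y = -1: RHS = -25 is not a perfect cube.
  y = 2: RHS = 83 is not a perfect cube.
  y = -2: RHS = -109 is not a perfect cube.
  y = 3: RHS = 311 is not a perfect cube.
  y = -3: RHS = -337 is not a perfect cube.
Continuing the search up to |y| = 30 finds no further solutions beyond those listed.
Collected solutions: (-1, 1).

Solutions (with |y| ≤ 30): (-1, 1).


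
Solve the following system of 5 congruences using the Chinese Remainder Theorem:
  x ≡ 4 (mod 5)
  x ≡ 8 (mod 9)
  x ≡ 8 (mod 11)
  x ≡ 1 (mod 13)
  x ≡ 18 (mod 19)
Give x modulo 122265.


Product of moduli M = 5 · 9 · 11 · 13 · 19 = 122265.
Merge one congruence at a time:
  Start: x ≡ 4 (mod 5).
  Combine with x ≡ 8 (mod 9); new modulus lcm = 45.
    Write x = 4 + 5·t and substitute into x ≡ 8 (mod 9): 5·t ≡ 8 − 4 = 4 (mod 9).
    The inverse of 5 mod 9 is 2 (since 5·2 = 10 = 1·9 + 1), so t ≡ 2·4 = 8 ≡ 8 (mod 9).
    Then x = 4 + 5·8 = 44, valid modulo lcm(5, 9) = 45: x ≡ 44 (mod 45).
  Combine with x ≡ 8 (mod 11); new modulus lcm = 495.
    Write x = 44 + 45·t and substitute into x ≡ 8 (mod 11): 45·t ≡ 8 − 44 = -36 (mod 11).
    Reduce coefficients mod 11: 1·t ≡ 8 (mod 11).
    So t ≡ 8 (mod 11).
    Then x = 44 + 45·8 = 404, valid modulo lcm(45, 11) = 495: x ≡ 404 (mod 495).
  Combine with x ≡ 1 (mod 13); new modulus lcm = 6435.
    Write x = 404 + 495·t and substitute into x ≡ 1 (mod 13): 495·t ≡ 1 − 404 = -403 (mod 13).
    Reduce coefficients mod 13: 1·t ≡ 0 (mod 13).
    So t ≡ 0 (mod 13).
    Then x = 404 + 495·0 = 404, valid modulo lcm(495, 13) = 6435: x ≡ 404 (mod 6435).
  Combine with x ≡ 18 (mod 19); new modulus lcm = 122265.
    Write x = 404 + 6435·t and substitute into x ≡ 18 (mod 19): 6435·t ≡ 18 − 404 = -386 (mod 19).
    Reduce coefficients mod 19: 13·t ≡ 13 (mod 19).
    The inverse of 13 mod 19 is 3 (since 13·3 = 39 = 2·19 + 1), so t ≡ 3·13 = 39 ≡ 1 (mod 19).
    Then x = 404 + 6435·1 = 6839, valid modulo lcm(6435, 19) = 122265: x ≡ 6839 (mod 122265).
Verify against each original: 6839 mod 5 = 4, 6839 mod 9 = 8, 6839 mod 11 = 8, 6839 mod 13 = 1, 6839 mod 19 = 18.

x ≡ 6839 (mod 122265).
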